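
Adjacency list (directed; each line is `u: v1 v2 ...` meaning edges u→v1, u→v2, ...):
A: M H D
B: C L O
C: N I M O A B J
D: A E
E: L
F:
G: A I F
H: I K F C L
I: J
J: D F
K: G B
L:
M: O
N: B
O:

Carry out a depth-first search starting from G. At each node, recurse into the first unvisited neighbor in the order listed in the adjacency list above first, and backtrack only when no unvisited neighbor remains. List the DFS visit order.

Visit G
G → A
A → M
M → O
A → H
H → I
I → J
J → D
D → E
E → L
J → F
H → K
K → B
B → C
C → N

G, A, M, O, H, I, J, D, E, L, F, K, B, C, N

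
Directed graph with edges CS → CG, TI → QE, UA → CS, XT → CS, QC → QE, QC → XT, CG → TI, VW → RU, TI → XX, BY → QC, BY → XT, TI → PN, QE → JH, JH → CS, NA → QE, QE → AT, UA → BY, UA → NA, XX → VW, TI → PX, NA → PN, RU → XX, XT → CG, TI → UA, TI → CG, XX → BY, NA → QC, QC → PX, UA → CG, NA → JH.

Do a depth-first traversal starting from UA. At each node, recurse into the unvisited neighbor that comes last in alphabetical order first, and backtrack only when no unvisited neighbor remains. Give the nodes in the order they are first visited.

UA, NA, QE, JH, CS, CG, TI, XX, VW, RU, BY, XT, QC, PX, PN, AT

Visit UA
UA → NA
NA → QE
QE → JH
JH → CS
CS → CG
CG → TI
TI → XX
XX → VW
VW → RU
XX → BY
BY → XT
BY → QC
QC → PX
TI → PN
QE → AT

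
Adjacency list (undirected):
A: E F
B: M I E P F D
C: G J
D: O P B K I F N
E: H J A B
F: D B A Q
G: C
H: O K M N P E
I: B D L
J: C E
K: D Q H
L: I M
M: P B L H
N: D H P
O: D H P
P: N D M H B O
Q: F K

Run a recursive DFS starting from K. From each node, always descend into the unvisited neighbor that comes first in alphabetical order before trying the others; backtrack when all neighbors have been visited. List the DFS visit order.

Visit K
K → D
D → B
B → E
E → A
A → F
F → Q
E → H
H → M
M → L
L → I
M → P
P → N
P → O
E → J
J → C
C → G

K -> D -> B -> E -> A -> F -> Q -> H -> M -> L -> I -> P -> N -> O -> J -> C -> G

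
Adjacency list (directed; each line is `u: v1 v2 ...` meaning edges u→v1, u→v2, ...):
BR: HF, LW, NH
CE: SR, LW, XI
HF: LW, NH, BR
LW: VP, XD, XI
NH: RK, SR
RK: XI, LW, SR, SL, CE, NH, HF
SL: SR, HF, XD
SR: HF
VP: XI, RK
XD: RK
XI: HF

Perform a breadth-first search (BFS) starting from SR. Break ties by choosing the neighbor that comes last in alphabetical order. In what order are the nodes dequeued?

Visit SR; enqueue HF → queue [HF]
Visit HF; enqueue NH, LW, BR → queue [NH, LW, BR]
Visit NH; enqueue RK → queue [LW, BR, RK]
Visit LW; enqueue XI, XD, VP → queue [BR, RK, XI, XD, VP]
Visit BR → queue [RK, XI, XD, VP]
Visit RK; enqueue SL, CE → queue [XI, XD, VP, SL, CE]
Visit XI → queue [XD, VP, SL, CE]
Visit XD → queue [VP, SL, CE]
Visit VP → queue [SL, CE]
Visit SL → queue [CE]
Visit CE → queue []

SR → HF → NH → LW → BR → RK → XI → XD → VP → SL → CE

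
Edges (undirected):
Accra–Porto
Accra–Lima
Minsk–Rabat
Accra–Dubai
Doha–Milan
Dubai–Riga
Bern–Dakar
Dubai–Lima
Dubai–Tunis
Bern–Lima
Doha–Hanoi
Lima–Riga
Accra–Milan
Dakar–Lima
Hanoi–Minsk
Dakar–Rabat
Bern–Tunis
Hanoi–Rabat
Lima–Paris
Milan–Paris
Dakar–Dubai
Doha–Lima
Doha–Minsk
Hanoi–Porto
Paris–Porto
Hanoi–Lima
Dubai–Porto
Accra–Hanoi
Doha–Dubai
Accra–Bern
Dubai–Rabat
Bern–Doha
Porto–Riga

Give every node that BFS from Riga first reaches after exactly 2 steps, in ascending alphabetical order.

Accra, Bern, Dakar, Doha, Hanoi, Paris, Rabat, Tunis

Level 0: Riga
Level 1: Dubai, Lima, Porto
Level 2: Accra, Bern, Dakar, Doha, Hanoi, Paris, Rabat, Tunis
Level 3: Milan, Minsk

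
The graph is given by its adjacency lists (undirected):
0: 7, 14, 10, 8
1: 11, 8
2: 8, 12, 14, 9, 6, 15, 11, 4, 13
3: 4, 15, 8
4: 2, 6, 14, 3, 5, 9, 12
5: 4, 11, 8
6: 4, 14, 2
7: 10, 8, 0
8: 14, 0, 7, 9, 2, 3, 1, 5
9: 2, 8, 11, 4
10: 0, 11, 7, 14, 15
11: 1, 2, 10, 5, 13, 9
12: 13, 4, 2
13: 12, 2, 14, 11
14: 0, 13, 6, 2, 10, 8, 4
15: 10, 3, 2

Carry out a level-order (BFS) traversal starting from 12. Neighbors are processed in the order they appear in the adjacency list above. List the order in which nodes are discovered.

12, 13, 4, 2, 14, 11, 6, 3, 5, 9, 8, 15, 0, 10, 1, 7

Visit 12; enqueue 13, 4, 2 → queue [13, 4, 2]
Visit 13; enqueue 14, 11 → queue [4, 2, 14, 11]
Visit 4; enqueue 6, 3, 5, 9 → queue [2, 14, 11, 6, 3, 5, 9]
Visit 2; enqueue 8, 15 → queue [14, 11, 6, 3, 5, 9, 8, 15]
Visit 14; enqueue 0, 10 → queue [11, 6, 3, 5, 9, 8, 15, 0, 10]
Visit 11; enqueue 1 → queue [6, 3, 5, 9, 8, 15, 0, 10, 1]
Visit 6 → queue [3, 5, 9, 8, 15, 0, 10, 1]
Visit 3 → queue [5, 9, 8, 15, 0, 10, 1]
Visit 5 → queue [9, 8, 15, 0, 10, 1]
Visit 9 → queue [8, 15, 0, 10, 1]
Visit 8; enqueue 7 → queue [15, 0, 10, 1, 7]
Visit 15 → queue [0, 10, 1, 7]
Visit 0 → queue [10, 1, 7]
Visit 10 → queue [1, 7]
Visit 1 → queue [7]
Visit 7 → queue []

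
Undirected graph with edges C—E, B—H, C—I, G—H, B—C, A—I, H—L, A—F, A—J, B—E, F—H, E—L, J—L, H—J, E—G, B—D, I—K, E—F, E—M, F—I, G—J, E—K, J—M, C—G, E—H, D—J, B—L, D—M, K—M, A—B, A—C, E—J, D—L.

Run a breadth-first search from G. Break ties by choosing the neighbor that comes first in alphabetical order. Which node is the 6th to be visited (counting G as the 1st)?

Visit G; enqueue C, E, H, J → queue [C, E, H, J]
Visit C; enqueue A, B, I → queue [E, H, J, A, B, I]
Visit E; enqueue F, K, L, M → queue [H, J, A, B, I, F, K, L, M]
Visit H → queue [J, A, B, I, F, K, L, M]
Visit J; enqueue D → queue [A, B, I, F, K, L, M, D]
Visit A → queue [B, I, F, K, L, M, D]
Visit B → queue [I, F, K, L, M, D]
Visit I → queue [F, K, L, M, D]
Visit F → queue [K, L, M, D]
Visit K → queue [L, M, D]
Visit L → queue [M, D]
Visit M → queue [D]
Visit D → queue []

Visit order: G, C, E, H, J, A, B, I, F, K, L, M, D

A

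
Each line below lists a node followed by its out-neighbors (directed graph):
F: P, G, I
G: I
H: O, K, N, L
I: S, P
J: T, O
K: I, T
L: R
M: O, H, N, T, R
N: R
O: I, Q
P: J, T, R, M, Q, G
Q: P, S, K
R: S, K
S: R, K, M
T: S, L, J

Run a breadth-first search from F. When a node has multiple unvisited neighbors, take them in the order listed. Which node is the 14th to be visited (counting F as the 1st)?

Visit F; enqueue P, G, I → queue [P, G, I]
Visit P; enqueue J, T, R, M, Q → queue [G, I, J, T, R, M, Q]
Visit G → queue [I, J, T, R, M, Q]
Visit I; enqueue S → queue [J, T, R, M, Q, S]
Visit J; enqueue O → queue [T, R, M, Q, S, O]
Visit T; enqueue L → queue [R, M, Q, S, O, L]
Visit R; enqueue K → queue [M, Q, S, O, L, K]
Visit M; enqueue H, N → queue [Q, S, O, L, K, H, N]
Visit Q → queue [S, O, L, K, H, N]
Visit S → queue [O, L, K, H, N]
Visit O → queue [L, K, H, N]
Visit L → queue [K, H, N]
Visit K → queue [H, N]
Visit H → queue [N]
Visit N → queue []

Visit order: F, P, G, I, J, T, R, M, Q, S, O, L, K, H, N

H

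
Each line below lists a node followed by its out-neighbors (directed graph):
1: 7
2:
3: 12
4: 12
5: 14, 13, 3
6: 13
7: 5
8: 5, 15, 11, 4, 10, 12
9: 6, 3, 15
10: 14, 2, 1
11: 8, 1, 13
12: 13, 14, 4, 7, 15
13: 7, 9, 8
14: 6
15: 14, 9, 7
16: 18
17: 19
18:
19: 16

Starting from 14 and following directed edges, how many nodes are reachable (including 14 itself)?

15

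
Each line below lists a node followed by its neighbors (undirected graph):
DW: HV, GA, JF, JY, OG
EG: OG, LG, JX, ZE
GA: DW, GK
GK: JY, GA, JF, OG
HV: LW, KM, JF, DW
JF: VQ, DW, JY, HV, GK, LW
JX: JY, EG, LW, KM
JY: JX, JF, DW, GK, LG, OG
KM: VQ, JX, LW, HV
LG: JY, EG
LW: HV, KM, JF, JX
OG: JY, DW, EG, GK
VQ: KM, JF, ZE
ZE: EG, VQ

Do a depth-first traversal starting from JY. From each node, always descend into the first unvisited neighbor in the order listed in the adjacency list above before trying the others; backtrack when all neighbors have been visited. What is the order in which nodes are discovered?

JY, JX, EG, OG, DW, HV, LW, KM, VQ, JF, GK, GA, ZE, LG

Visit JY
JY → JX
JX → EG
EG → OG
OG → DW
DW → HV
HV → LW
LW → KM
KM → VQ
VQ → JF
JF → GK
GK → GA
VQ → ZE
EG → LG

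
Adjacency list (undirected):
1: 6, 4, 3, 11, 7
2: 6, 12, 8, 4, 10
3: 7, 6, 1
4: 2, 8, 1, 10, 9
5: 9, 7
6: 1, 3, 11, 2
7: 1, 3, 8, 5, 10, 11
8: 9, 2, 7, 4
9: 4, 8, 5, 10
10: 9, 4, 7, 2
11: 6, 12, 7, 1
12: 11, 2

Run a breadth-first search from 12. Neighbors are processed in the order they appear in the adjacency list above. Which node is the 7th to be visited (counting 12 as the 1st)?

8

Visit 12; enqueue 11, 2 → queue [11, 2]
Visit 11; enqueue 6, 7, 1 → queue [2, 6, 7, 1]
Visit 2; enqueue 8, 4, 10 → queue [6, 7, 1, 8, 4, 10]
Visit 6; enqueue 3 → queue [7, 1, 8, 4, 10, 3]
Visit 7; enqueue 5 → queue [1, 8, 4, 10, 3, 5]
Visit 1 → queue [8, 4, 10, 3, 5]
Visit 8; enqueue 9 → queue [4, 10, 3, 5, 9]
Visit 4 → queue [10, 3, 5, 9]
Visit 10 → queue [3, 5, 9]
Visit 3 → queue [5, 9]
Visit 5 → queue [9]
Visit 9 → queue []

Visit order: 12, 11, 2, 6, 7, 1, 8, 4, 10, 3, 5, 9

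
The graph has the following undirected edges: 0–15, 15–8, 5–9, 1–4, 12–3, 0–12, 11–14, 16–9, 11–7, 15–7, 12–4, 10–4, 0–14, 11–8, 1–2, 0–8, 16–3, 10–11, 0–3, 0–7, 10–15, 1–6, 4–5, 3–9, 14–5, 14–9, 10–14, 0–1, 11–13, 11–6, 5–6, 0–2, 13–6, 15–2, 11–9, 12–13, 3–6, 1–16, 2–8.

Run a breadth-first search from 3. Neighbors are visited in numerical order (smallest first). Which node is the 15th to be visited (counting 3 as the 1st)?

13

Visit 3; enqueue 0, 6, 9, 12, 16 → queue [0, 6, 9, 12, 16]
Visit 0; enqueue 1, 2, 7, 8, 14, 15 → queue [6, 9, 12, 16, 1, 2, 7, 8, 14, 15]
Visit 6; enqueue 5, 11, 13 → queue [9, 12, 16, 1, 2, 7, 8, 14, 15, 5, 11, 13]
Visit 9 → queue [12, 16, 1, 2, 7, 8, 14, 15, 5, 11, 13]
Visit 12; enqueue 4 → queue [16, 1, 2, 7, 8, 14, 15, 5, 11, 13, 4]
Visit 16 → queue [1, 2, 7, 8, 14, 15, 5, 11, 13, 4]
Visit 1 → queue [2, 7, 8, 14, 15, 5, 11, 13, 4]
Visit 2 → queue [7, 8, 14, 15, 5, 11, 13, 4]
Visit 7 → queue [8, 14, 15, 5, 11, 13, 4]
Visit 8 → queue [14, 15, 5, 11, 13, 4]
Visit 14; enqueue 10 → queue [15, 5, 11, 13, 4, 10]
Visit 15 → queue [5, 11, 13, 4, 10]
Visit 5 → queue [11, 13, 4, 10]
Visit 11 → queue [13, 4, 10]
Visit 13 → queue [4, 10]
Visit 4 → queue [10]
Visit 10 → queue []

Visit order: 3, 0, 6, 9, 12, 16, 1, 2, 7, 8, 14, 15, 5, 11, 13, 4, 10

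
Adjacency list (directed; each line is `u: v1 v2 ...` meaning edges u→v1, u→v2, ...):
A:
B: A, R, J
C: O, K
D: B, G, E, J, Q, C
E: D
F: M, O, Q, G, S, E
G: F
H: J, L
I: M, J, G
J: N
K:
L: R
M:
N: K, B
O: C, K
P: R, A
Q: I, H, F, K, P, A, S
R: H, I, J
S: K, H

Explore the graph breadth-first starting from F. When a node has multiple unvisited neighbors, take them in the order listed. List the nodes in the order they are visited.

F M O Q G S E C K I H P A D J L R B N

Visit F; enqueue M, O, Q, G, S, E → queue [M, O, Q, G, S, E]
Visit M → queue [O, Q, G, S, E]
Visit O; enqueue C, K → queue [Q, G, S, E, C, K]
Visit Q; enqueue I, H, P, A → queue [G, S, E, C, K, I, H, P, A]
Visit G → queue [S, E, C, K, I, H, P, A]
Visit S → queue [E, C, K, I, H, P, A]
Visit E; enqueue D → queue [C, K, I, H, P, A, D]
Visit C → queue [K, I, H, P, A, D]
Visit K → queue [I, H, P, A, D]
Visit I; enqueue J → queue [H, P, A, D, J]
Visit H; enqueue L → queue [P, A, D, J, L]
Visit P; enqueue R → queue [A, D, J, L, R]
Visit A → queue [D, J, L, R]
Visit D; enqueue B → queue [J, L, R, B]
Visit J; enqueue N → queue [L, R, B, N]
Visit L → queue [R, B, N]
Visit R → queue [B, N]
Visit B → queue [N]
Visit N → queue []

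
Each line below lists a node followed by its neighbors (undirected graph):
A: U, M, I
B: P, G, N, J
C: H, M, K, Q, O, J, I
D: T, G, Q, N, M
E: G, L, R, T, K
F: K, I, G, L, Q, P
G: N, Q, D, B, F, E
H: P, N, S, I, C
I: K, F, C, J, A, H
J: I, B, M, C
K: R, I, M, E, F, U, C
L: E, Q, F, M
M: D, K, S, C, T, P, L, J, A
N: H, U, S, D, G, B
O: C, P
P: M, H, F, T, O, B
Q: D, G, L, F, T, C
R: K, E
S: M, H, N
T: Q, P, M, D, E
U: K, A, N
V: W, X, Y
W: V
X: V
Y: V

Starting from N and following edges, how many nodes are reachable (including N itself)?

BFS from N visits: N, U, S, H, G, D, B, K, A, M, P, I, C, Q, F, E, T, J, R, L, O
Reachable nodes: 21 of 25 total.

21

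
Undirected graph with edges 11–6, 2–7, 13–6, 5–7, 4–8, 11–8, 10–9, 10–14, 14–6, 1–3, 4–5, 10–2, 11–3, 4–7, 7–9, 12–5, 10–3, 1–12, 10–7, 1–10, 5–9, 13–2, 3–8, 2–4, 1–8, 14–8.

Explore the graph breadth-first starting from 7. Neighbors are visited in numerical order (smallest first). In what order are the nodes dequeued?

7 2 4 5 9 10 13 8 12 1 3 14 6 11

Visit 7; enqueue 2, 4, 5, 9, 10 → queue [2, 4, 5, 9, 10]
Visit 2; enqueue 13 → queue [4, 5, 9, 10, 13]
Visit 4; enqueue 8 → queue [5, 9, 10, 13, 8]
Visit 5; enqueue 12 → queue [9, 10, 13, 8, 12]
Visit 9 → queue [10, 13, 8, 12]
Visit 10; enqueue 1, 3, 14 → queue [13, 8, 12, 1, 3, 14]
Visit 13; enqueue 6 → queue [8, 12, 1, 3, 14, 6]
Visit 8; enqueue 11 → queue [12, 1, 3, 14, 6, 11]
Visit 12 → queue [1, 3, 14, 6, 11]
Visit 1 → queue [3, 14, 6, 11]
Visit 3 → queue [14, 6, 11]
Visit 14 → queue [6, 11]
Visit 6 → queue [11]
Visit 11 → queue []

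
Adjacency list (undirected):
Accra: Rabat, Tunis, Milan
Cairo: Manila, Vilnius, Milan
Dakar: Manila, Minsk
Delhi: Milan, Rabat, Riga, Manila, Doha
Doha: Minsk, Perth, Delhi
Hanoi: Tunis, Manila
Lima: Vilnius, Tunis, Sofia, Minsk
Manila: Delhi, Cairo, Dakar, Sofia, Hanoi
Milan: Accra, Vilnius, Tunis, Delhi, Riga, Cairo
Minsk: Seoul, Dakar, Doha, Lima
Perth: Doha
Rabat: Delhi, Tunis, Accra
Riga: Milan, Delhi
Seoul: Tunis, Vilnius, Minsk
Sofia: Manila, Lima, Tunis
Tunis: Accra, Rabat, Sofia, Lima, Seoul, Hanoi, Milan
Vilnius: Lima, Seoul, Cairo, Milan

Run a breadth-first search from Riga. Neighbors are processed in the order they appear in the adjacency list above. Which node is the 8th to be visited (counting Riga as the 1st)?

Visit Riga; enqueue Milan, Delhi → queue [Milan, Delhi]
Visit Milan; enqueue Accra, Vilnius, Tunis, Cairo → queue [Delhi, Accra, Vilnius, Tunis, Cairo]
Visit Delhi; enqueue Rabat, Manila, Doha → queue [Accra, Vilnius, Tunis, Cairo, Rabat, Manila, Doha]
Visit Accra → queue [Vilnius, Tunis, Cairo, Rabat, Manila, Doha]
Visit Vilnius; enqueue Lima, Seoul → queue [Tunis, Cairo, Rabat, Manila, Doha, Lima, Seoul]
Visit Tunis; enqueue Sofia, Hanoi → queue [Cairo, Rabat, Manila, Doha, Lima, Seoul, Sofia, Hanoi]
Visit Cairo → queue [Rabat, Manila, Doha, Lima, Seoul, Sofia, Hanoi]
Visit Rabat → queue [Manila, Doha, Lima, Seoul, Sofia, Hanoi]
Visit Manila; enqueue Dakar → queue [Doha, Lima, Seoul, Sofia, Hanoi, Dakar]
Visit Doha; enqueue Minsk, Perth → queue [Lima, Seoul, Sofia, Hanoi, Dakar, Minsk, Perth]
Visit Lima → queue [Seoul, Sofia, Hanoi, Dakar, Minsk, Perth]
Visit Seoul → queue [Sofia, Hanoi, Dakar, Minsk, Perth]
Visit Sofia → queue [Hanoi, Dakar, Minsk, Perth]
Visit Hanoi → queue [Dakar, Minsk, Perth]
Visit Dakar → queue [Minsk, Perth]
Visit Minsk → queue [Perth]
Visit Perth → queue []

Visit order: Riga, Milan, Delhi, Accra, Vilnius, Tunis, Cairo, Rabat, Manila, Doha, Lima, Seoul, Sofia, Hanoi, Dakar, Minsk, Perth

Rabat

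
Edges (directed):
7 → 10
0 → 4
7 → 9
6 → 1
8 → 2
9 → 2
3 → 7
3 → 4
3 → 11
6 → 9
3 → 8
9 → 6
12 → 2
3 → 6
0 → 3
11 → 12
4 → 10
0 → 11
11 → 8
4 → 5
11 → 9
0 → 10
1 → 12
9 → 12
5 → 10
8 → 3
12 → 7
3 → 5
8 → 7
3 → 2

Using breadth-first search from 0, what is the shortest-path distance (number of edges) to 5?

2

Level 0: 0
Level 1: 3, 4, 10, 11
Level 2: 2, 5, 6, 7, 8, 9, 12
Level 3: 1
5 first appears at level 2.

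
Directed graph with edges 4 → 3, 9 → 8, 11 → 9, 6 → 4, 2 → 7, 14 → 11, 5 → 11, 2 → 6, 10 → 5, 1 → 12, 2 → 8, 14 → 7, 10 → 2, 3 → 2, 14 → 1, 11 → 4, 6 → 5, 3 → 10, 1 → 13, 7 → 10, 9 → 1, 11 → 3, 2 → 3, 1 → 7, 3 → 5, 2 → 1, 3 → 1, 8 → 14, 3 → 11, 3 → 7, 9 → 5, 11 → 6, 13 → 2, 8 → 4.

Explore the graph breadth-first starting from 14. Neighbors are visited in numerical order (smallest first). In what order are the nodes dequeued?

14 1 7 11 12 13 10 3 4 6 9 2 5 8

Visit 14; enqueue 1, 7, 11 → queue [1, 7, 11]
Visit 1; enqueue 12, 13 → queue [7, 11, 12, 13]
Visit 7; enqueue 10 → queue [11, 12, 13, 10]
Visit 11; enqueue 3, 4, 6, 9 → queue [12, 13, 10, 3, 4, 6, 9]
Visit 12 → queue [13, 10, 3, 4, 6, 9]
Visit 13; enqueue 2 → queue [10, 3, 4, 6, 9, 2]
Visit 10; enqueue 5 → queue [3, 4, 6, 9, 2, 5]
Visit 3 → queue [4, 6, 9, 2, 5]
Visit 4 → queue [6, 9, 2, 5]
Visit 6 → queue [9, 2, 5]
Visit 9; enqueue 8 → queue [2, 5, 8]
Visit 2 → queue [5, 8]
Visit 5 → queue [8]
Visit 8 → queue []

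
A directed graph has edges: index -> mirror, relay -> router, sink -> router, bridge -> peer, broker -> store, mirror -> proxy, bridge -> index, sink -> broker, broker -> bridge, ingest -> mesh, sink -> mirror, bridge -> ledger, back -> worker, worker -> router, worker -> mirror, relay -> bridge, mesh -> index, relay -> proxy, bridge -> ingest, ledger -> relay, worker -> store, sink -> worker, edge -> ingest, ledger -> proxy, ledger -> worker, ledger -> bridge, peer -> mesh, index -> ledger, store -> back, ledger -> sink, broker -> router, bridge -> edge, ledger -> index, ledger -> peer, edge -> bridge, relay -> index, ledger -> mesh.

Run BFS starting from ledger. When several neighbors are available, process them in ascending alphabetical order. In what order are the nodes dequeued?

Visit ledger; enqueue bridge, index, mesh, peer, proxy, relay, sink, worker → queue [bridge, index, mesh, peer, proxy, relay, sink, worker]
Visit bridge; enqueue edge, ingest → queue [index, mesh, peer, proxy, relay, sink, worker, edge, ingest]
Visit index; enqueue mirror → queue [mesh, peer, proxy, relay, sink, worker, edge, ingest, mirror]
Visit mesh → queue [peer, proxy, relay, sink, worker, edge, ingest, mirror]
Visit peer → queue [proxy, relay, sink, worker, edge, ingest, mirror]
Visit proxy → queue [relay, sink, worker, edge, ingest, mirror]
Visit relay; enqueue router → queue [sink, worker, edge, ingest, mirror, router]
Visit sink; enqueue broker → queue [worker, edge, ingest, mirror, router, broker]
Visit worker; enqueue store → queue [edge, ingest, mirror, router, broker, store]
Visit edge → queue [ingest, mirror, router, broker, store]
Visit ingest → queue [mirror, router, broker, store]
Visit mirror → queue [router, broker, store]
Visit router → queue [broker, store]
Visit broker → queue [store]
Visit store; enqueue back → queue [back]
Visit back → queue []

ledger, bridge, index, mesh, peer, proxy, relay, sink, worker, edge, ingest, mirror, router, broker, store, back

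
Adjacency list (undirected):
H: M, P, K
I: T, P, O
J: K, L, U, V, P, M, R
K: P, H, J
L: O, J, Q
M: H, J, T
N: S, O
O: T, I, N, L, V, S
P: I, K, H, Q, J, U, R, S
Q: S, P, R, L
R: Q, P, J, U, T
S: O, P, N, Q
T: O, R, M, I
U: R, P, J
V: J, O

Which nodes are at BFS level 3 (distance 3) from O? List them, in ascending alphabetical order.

Level 0: O
Level 1: I, L, N, S, T, V
Level 2: J, M, P, Q, R
Level 3: H, K, U

H, K, U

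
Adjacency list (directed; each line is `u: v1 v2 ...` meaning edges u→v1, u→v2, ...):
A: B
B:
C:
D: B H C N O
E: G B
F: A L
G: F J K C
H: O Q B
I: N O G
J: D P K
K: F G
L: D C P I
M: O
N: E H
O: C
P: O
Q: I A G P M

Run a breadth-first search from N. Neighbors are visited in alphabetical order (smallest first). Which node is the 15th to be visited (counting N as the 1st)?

P

Visit N; enqueue E, H → queue [E, H]
Visit E; enqueue B, G → queue [H, B, G]
Visit H; enqueue O, Q → queue [B, G, O, Q]
Visit B → queue [G, O, Q]
Visit G; enqueue C, F, J, K → queue [O, Q, C, F, J, K]
Visit O → queue [Q, C, F, J, K]
Visit Q; enqueue A, I, M, P → queue [C, F, J, K, A, I, M, P]
Visit C → queue [F, J, K, A, I, M, P]
Visit F; enqueue L → queue [J, K, A, I, M, P, L]
Visit J; enqueue D → queue [K, A, I, M, P, L, D]
Visit K → queue [A, I, M, P, L, D]
Visit A → queue [I, M, P, L, D]
Visit I → queue [M, P, L, D]
Visit M → queue [P, L, D]
Visit P → queue [L, D]
Visit L → queue [D]
Visit D → queue []

Visit order: N, E, H, B, G, O, Q, C, F, J, K, A, I, M, P, L, D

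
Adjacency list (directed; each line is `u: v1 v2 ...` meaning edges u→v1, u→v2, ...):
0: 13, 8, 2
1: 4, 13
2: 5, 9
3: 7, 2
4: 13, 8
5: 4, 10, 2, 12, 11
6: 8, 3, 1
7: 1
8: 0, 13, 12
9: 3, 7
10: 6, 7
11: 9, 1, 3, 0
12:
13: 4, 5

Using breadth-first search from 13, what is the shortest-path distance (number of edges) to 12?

Level 0: 13
Level 1: 4, 5
Level 2: 2, 8, 10, 11, 12
Level 3: 0, 1, 3, 6, 7, 9
12 first appears at level 2.

2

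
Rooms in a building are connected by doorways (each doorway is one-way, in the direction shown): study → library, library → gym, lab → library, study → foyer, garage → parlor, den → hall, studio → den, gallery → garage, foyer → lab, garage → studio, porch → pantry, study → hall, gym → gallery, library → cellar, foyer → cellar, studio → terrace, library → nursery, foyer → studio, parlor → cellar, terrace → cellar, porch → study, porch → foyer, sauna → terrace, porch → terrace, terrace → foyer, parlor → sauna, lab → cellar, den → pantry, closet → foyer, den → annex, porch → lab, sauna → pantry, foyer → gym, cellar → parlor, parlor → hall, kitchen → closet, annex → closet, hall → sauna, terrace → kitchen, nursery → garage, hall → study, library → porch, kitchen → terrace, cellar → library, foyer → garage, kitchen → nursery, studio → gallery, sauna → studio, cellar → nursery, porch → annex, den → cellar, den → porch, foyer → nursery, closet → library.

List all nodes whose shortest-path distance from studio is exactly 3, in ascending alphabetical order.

Level 0: studio
Level 1: den, gallery, terrace
Level 2: annex, cellar, foyer, garage, hall, kitchen, pantry, porch
Level 3: closet, gym, lab, library, nursery, parlor, sauna, study

closet, gym, lab, library, nursery, parlor, sauna, study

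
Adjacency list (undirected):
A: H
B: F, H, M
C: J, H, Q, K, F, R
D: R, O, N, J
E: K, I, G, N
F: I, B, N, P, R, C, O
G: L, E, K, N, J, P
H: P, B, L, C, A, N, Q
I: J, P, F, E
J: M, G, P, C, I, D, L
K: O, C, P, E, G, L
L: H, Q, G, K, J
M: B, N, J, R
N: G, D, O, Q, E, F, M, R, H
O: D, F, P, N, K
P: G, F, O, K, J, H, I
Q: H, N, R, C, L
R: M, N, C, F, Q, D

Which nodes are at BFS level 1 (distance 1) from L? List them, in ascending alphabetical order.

Level 0: L
Level 1: G, H, J, K, Q
Level 2: A, B, C, D, E, I, M, N, O, P, R
Level 3: F

G, H, J, K, Q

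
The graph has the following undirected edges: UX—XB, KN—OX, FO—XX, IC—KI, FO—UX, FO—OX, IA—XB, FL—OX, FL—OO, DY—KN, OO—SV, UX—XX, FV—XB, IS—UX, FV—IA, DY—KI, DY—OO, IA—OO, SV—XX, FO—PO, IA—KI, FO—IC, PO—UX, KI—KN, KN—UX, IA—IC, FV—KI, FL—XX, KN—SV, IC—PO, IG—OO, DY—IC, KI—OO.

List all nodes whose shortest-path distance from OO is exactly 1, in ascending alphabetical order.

DY, FL, IA, IG, KI, SV

Level 0: OO
Level 1: DY, FL, IA, IG, KI, SV
Level 2: FV, IC, KN, OX, XB, XX
Level 3: FO, PO, UX
Level 4: IS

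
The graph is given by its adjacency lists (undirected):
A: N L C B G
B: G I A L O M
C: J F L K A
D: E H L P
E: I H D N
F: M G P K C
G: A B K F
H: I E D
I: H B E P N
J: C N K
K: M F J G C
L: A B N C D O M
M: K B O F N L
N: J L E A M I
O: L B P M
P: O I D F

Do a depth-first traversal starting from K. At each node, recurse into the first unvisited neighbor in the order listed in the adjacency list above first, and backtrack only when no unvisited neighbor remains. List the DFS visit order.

K → M → B → G → A → N → J → C → F → P → O → L → D → E → I → H

Visit K
K → M
M → B
B → G
G → A
A → N
N → J
J → C
C → F
F → P
P → O
O → L
L → D
D → E
E → I
I → H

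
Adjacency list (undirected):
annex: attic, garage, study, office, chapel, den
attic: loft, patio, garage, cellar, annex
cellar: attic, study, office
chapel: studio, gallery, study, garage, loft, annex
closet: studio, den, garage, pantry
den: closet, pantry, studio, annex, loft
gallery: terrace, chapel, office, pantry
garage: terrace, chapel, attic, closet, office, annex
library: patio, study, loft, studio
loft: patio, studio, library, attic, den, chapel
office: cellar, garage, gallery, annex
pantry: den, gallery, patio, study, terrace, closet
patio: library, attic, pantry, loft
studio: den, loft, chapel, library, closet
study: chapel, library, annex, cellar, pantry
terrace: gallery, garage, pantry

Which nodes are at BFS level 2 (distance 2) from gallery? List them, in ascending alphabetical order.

Level 0: gallery
Level 1: chapel, office, pantry, terrace
Level 2: annex, cellar, closet, den, garage, loft, patio, studio, study
Level 3: attic, library

annex, cellar, closet, den, garage, loft, patio, studio, study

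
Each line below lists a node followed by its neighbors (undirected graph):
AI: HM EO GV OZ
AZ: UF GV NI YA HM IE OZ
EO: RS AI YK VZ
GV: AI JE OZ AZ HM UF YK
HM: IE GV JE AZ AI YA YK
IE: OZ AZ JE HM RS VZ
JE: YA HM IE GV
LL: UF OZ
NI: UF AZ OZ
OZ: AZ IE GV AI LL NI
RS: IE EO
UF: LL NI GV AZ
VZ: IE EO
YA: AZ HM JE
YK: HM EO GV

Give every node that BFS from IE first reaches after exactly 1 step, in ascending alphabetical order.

Level 0: IE
Level 1: AZ, HM, JE, OZ, RS, VZ
Level 2: AI, EO, GV, LL, NI, UF, YA, YK

AZ, HM, JE, OZ, RS, VZ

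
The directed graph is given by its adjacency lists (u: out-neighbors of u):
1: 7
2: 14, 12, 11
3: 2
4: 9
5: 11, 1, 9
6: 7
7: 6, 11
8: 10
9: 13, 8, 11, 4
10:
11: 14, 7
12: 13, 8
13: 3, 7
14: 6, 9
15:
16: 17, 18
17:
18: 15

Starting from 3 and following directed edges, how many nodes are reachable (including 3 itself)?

BFS from 3 visits: 3, 2, 14, 12, 11, 9, 6, 13, 8, 7, 4, 10
Reachable nodes: 12 of 18 total.

12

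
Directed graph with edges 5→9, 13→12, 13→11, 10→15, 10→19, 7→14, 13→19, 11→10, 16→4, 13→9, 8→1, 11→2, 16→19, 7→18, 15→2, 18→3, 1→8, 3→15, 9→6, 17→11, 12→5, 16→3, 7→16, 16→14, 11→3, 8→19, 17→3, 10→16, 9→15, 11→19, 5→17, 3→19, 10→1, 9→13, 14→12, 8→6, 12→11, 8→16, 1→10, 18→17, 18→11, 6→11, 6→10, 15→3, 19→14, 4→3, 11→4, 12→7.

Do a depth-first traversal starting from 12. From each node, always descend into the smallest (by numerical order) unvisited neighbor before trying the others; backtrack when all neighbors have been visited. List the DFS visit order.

12 -> 5 -> 9 -> 6 -> 10 -> 1 -> 8 -> 16 -> 3 -> 15 -> 2 -> 19 -> 14 -> 4 -> 11 -> 13 -> 17 -> 7 -> 18

Visit 12
12 → 5
5 → 9
9 → 6
6 → 10
10 → 1
1 → 8
8 → 16
16 → 3
3 → 15
15 → 2
3 → 19
19 → 14
16 → 4
6 → 11
9 → 13
5 → 17
12 → 7
7 → 18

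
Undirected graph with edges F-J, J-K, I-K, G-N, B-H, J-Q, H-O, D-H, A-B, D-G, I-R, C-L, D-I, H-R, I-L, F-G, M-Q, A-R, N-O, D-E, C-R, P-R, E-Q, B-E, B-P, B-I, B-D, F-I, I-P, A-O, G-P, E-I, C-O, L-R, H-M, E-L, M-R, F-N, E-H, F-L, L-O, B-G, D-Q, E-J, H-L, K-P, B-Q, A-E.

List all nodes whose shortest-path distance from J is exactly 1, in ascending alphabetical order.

Level 0: J
Level 1: E, F, K, Q
Level 2: A, B, D, G, H, I, L, M, N, P
Level 3: C, O, R

E, F, K, Q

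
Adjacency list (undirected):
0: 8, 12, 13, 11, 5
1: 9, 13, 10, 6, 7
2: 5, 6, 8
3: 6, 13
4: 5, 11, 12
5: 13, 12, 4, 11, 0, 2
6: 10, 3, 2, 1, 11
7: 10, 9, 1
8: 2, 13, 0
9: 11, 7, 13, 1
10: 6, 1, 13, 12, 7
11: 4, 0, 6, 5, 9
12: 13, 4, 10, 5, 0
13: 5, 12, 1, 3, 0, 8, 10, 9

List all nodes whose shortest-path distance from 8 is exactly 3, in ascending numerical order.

Level 0: 8
Level 1: 0, 2, 13
Level 2: 1, 3, 5, 6, 9, 10, 11, 12
Level 3: 4, 7

4, 7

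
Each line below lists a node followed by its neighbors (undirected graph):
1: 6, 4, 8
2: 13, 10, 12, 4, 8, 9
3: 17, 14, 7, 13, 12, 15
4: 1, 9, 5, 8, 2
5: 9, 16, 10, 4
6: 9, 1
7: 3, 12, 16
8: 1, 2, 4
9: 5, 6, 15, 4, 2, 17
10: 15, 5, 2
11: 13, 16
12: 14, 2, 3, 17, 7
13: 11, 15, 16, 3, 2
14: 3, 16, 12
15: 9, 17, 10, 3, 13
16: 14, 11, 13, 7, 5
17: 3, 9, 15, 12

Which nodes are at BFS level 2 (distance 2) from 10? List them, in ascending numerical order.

3, 4, 8, 9, 12, 13, 16, 17

Level 0: 10
Level 1: 2, 5, 15
Level 2: 3, 4, 8, 9, 12, 13, 16, 17
Level 3: 1, 6, 7, 11, 14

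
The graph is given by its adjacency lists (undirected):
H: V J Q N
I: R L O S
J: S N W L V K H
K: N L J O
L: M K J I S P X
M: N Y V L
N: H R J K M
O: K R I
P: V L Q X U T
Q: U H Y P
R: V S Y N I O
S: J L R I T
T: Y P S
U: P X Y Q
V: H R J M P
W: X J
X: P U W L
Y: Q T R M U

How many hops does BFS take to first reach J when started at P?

2

Level 0: P
Level 1: L, Q, T, U, V, X
Level 2: H, I, J, K, M, R, S, W, Y
Level 3: N, O
J first appears at level 2.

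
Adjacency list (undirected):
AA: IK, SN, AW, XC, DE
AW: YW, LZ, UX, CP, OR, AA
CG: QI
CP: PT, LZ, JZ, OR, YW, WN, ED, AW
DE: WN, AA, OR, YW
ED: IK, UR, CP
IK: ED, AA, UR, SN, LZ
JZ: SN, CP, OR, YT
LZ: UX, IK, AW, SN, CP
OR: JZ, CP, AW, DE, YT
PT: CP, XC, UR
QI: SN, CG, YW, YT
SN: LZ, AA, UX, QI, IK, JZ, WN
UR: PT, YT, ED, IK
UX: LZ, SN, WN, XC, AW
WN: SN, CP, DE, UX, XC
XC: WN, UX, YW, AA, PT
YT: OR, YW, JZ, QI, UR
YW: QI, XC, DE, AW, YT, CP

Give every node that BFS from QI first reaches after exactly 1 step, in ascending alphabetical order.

Level 0: QI
Level 1: CG, SN, YT, YW
Level 2: AA, AW, CP, DE, IK, JZ, LZ, OR, UR, UX, WN, XC
Level 3: ED, PT

CG, SN, YT, YW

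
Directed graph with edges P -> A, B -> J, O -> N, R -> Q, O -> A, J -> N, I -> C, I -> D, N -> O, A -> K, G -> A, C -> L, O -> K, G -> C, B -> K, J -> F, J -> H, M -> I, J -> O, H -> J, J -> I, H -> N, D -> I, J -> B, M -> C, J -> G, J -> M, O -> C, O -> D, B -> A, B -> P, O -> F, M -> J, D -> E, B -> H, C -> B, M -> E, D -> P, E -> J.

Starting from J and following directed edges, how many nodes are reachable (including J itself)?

BFS from J visits: J, O, N, M, I, H, G, F, B, K, D, C, A, E, P, L
Reachable nodes: 16 of 18 total.

16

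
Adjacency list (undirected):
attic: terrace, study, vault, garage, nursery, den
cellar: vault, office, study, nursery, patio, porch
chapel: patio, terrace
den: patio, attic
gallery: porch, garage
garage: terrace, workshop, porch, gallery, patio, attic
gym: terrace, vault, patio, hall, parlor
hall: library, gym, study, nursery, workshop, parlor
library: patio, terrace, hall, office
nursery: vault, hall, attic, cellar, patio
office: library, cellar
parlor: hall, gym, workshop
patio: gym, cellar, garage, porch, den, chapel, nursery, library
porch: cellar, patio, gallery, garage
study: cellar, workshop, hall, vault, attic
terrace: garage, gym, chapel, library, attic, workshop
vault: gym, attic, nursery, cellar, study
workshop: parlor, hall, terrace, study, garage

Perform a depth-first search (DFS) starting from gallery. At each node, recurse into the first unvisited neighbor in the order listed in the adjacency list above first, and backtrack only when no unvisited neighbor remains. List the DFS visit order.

gallery, porch, cellar, vault, gym, terrace, garage, workshop, parlor, hall, library, patio, den, attic, study, nursery, chapel, office

Visit gallery
gallery → porch
porch → cellar
cellar → vault
vault → gym
gym → terrace
terrace → garage
garage → workshop
workshop → parlor
parlor → hall
hall → library
library → patio
patio → den
den → attic
attic → study
attic → nursery
patio → chapel
library → office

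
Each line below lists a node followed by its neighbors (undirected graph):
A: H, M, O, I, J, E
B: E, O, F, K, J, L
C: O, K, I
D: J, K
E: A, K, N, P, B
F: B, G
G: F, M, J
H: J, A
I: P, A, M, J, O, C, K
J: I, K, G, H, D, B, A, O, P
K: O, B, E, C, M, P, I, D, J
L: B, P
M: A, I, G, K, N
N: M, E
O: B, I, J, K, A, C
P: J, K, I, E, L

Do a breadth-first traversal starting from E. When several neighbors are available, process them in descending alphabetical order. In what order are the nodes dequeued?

E, P, N, K, B, A, L, J, I, M, O, D, C, F, H, G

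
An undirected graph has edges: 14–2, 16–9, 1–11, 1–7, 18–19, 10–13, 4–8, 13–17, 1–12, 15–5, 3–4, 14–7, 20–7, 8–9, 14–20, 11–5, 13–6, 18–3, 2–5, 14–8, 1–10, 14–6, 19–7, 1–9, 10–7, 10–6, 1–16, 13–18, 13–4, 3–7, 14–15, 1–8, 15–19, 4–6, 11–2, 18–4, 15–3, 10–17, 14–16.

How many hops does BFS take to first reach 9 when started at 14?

Level 0: 14
Level 1: 2, 6, 7, 8, 15, 16, 20
Level 2: 1, 3, 4, 5, 9, 10, 11, 13, 19
Level 3: 12, 17, 18
9 first appears at level 2.

2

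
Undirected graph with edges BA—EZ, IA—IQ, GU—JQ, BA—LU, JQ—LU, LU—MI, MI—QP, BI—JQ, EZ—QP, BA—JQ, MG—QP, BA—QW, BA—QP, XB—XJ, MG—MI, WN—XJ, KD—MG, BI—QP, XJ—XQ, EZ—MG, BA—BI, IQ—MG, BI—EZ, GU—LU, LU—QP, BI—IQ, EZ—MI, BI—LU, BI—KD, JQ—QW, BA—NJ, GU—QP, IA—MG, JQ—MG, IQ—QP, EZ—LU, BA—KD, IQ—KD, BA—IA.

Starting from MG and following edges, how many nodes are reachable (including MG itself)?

14

BFS from MG visits: MG, EZ, IA, IQ, JQ, KD, MI, QP, BA, BI, LU, GU, QW, NJ
Reachable nodes: 14 of 18 total.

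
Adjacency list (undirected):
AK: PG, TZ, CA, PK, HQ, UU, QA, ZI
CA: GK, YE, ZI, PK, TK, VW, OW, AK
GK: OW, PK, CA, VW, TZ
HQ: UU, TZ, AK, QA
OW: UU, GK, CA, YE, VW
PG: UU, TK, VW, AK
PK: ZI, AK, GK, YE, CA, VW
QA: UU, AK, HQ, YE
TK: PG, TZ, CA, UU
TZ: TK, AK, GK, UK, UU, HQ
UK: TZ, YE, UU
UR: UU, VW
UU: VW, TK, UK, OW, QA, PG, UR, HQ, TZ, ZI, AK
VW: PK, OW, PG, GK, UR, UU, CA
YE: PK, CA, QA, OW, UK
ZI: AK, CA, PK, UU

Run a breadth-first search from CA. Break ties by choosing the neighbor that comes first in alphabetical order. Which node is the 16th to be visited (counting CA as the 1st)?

UK

Visit CA; enqueue AK, GK, OW, PK, TK, VW, YE, ZI → queue [AK, GK, OW, PK, TK, VW, YE, ZI]
Visit AK; enqueue HQ, PG, QA, TZ, UU → queue [GK, OW, PK, TK, VW, YE, ZI, HQ, PG, QA, TZ, UU]
Visit GK → queue [OW, PK, TK, VW, YE, ZI, HQ, PG, QA, TZ, UU]
Visit OW → queue [PK, TK, VW, YE, ZI, HQ, PG, QA, TZ, UU]
Visit PK → queue [TK, VW, YE, ZI, HQ, PG, QA, TZ, UU]
Visit TK → queue [VW, YE, ZI, HQ, PG, QA, TZ, UU]
Visit VW; enqueue UR → queue [YE, ZI, HQ, PG, QA, TZ, UU, UR]
Visit YE; enqueue UK → queue [ZI, HQ, PG, QA, TZ, UU, UR, UK]
Visit ZI → queue [HQ, PG, QA, TZ, UU, UR, UK]
Visit HQ → queue [PG, QA, TZ, UU, UR, UK]
Visit PG → queue [QA, TZ, UU, UR, UK]
Visit QA → queue [TZ, UU, UR, UK]
Visit TZ → queue [UU, UR, UK]
Visit UU → queue [UR, UK]
Visit UR → queue [UK]
Visit UK → queue []

Visit order: CA, AK, GK, OW, PK, TK, VW, YE, ZI, HQ, PG, QA, TZ, UU, UR, UK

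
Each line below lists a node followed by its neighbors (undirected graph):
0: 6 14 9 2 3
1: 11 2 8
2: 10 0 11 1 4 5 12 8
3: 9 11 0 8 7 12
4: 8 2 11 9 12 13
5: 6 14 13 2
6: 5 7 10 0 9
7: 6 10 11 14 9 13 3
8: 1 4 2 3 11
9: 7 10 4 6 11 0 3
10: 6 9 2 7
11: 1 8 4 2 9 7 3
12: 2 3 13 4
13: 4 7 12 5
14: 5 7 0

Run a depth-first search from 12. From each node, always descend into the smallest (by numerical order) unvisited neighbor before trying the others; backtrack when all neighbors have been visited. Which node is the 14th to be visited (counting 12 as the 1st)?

Visit 12
12 → 2
2 → 0
0 → 3
3 → 7
7 → 6
6 → 5
5 → 13
13 → 4
4 → 8
8 → 1
1 → 11
11 → 9
9 → 10
5 → 14

Visit order: 12, 2, 0, 3, 7, 6, 5, 13, 4, 8, 1, 11, 9, 10, 14

10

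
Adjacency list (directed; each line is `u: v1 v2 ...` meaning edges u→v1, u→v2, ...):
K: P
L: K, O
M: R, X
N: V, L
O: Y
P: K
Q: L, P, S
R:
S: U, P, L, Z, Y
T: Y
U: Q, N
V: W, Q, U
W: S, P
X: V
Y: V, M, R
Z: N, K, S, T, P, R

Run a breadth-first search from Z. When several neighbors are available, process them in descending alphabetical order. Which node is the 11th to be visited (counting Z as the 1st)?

V

Visit Z; enqueue T, S, R, P, N, K → queue [T, S, R, P, N, K]
Visit T; enqueue Y → queue [S, R, P, N, K, Y]
Visit S; enqueue U, L → queue [R, P, N, K, Y, U, L]
Visit R → queue [P, N, K, Y, U, L]
Visit P → queue [N, K, Y, U, L]
Visit N; enqueue V → queue [K, Y, U, L, V]
Visit K → queue [Y, U, L, V]
Visit Y; enqueue M → queue [U, L, V, M]
Visit U; enqueue Q → queue [L, V, M, Q]
Visit L; enqueue O → queue [V, M, Q, O]
Visit V; enqueue W → queue [M, Q, O, W]
Visit M; enqueue X → queue [Q, O, W, X]
Visit Q → queue [O, W, X]
Visit O → queue [W, X]
Visit W → queue [X]
Visit X → queue []

Visit order: Z, T, S, R, P, N, K, Y, U, L, V, M, Q, O, W, X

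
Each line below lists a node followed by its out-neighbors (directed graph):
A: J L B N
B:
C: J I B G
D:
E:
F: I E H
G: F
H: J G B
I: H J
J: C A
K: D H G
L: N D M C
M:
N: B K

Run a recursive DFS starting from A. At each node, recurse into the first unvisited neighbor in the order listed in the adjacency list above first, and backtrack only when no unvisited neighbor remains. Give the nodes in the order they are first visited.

A, J, C, I, H, G, F, E, B, L, N, K, D, M

Visit A
A → J
J → C
C → I
I → H
H → G
G → F
F → E
H → B
A → L
L → N
N → K
K → D
L → M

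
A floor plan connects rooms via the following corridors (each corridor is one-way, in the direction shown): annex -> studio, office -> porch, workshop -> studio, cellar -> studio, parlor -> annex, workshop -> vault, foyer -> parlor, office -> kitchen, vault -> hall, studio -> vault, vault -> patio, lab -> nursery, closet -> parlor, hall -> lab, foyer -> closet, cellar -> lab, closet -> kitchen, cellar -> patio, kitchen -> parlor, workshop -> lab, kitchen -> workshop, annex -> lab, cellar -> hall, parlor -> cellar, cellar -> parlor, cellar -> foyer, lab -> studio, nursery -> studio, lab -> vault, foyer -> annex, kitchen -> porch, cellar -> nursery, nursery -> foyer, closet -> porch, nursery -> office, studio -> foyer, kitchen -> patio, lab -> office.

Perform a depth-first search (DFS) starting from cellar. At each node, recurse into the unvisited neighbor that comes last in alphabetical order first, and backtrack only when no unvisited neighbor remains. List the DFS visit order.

cellar → studio → vault → patio → hall → lab → office → porch → kitchen → workshop → parlor → annex → nursery → foyer → closet

Visit cellar
cellar → studio
studio → vault
vault → patio
vault → hall
hall → lab
lab → office
office → porch
office → kitchen
kitchen → workshop
kitchen → parlor
parlor → annex
lab → nursery
nursery → foyer
foyer → closet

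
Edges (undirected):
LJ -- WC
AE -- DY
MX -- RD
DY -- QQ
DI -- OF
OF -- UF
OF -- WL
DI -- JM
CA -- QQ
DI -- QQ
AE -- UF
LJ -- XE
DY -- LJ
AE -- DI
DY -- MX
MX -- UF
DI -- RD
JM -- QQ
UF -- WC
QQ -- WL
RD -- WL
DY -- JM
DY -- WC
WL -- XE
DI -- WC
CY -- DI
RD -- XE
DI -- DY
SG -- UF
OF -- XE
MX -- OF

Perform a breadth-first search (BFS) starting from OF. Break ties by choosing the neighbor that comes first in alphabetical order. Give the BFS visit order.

OF DI MX UF WL XE AE CY DY JM QQ RD WC SG LJ CA

Visit OF; enqueue DI, MX, UF, WL, XE → queue [DI, MX, UF, WL, XE]
Visit DI; enqueue AE, CY, DY, JM, QQ, RD, WC → queue [MX, UF, WL, XE, AE, CY, DY, JM, QQ, RD, WC]
Visit MX → queue [UF, WL, XE, AE, CY, DY, JM, QQ, RD, WC]
Visit UF; enqueue SG → queue [WL, XE, AE, CY, DY, JM, QQ, RD, WC, SG]
Visit WL → queue [XE, AE, CY, DY, JM, QQ, RD, WC, SG]
Visit XE; enqueue LJ → queue [AE, CY, DY, JM, QQ, RD, WC, SG, LJ]
Visit AE → queue [CY, DY, JM, QQ, RD, WC, SG, LJ]
Visit CY → queue [DY, JM, QQ, RD, WC, SG, LJ]
Visit DY → queue [JM, QQ, RD, WC, SG, LJ]
Visit JM → queue [QQ, RD, WC, SG, LJ]
Visit QQ; enqueue CA → queue [RD, WC, SG, LJ, CA]
Visit RD → queue [WC, SG, LJ, CA]
Visit WC → queue [SG, LJ, CA]
Visit SG → queue [LJ, CA]
Visit LJ → queue [CA]
Visit CA → queue []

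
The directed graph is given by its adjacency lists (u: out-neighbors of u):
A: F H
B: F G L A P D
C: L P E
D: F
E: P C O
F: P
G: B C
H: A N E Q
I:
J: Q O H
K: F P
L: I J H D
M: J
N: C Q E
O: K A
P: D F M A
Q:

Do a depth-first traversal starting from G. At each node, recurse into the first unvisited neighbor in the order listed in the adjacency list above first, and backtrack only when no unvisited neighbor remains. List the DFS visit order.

G, B, F, P, D, M, J, Q, O, K, A, H, N, C, L, I, E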